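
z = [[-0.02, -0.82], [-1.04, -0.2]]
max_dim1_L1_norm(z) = 1.24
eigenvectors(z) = [[0.7, 0.63], [-0.71, 0.78]]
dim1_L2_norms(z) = [0.82, 1.06]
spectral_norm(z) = 1.09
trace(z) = -0.22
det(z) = -0.85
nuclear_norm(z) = 1.87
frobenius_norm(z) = 1.34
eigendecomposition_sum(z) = [[0.45, -0.36],[-0.46, 0.37]] + [[-0.47, -0.46], [-0.58, -0.57]]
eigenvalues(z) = [0.82, -1.04]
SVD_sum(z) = [[-0.33, -0.16], [-0.93, -0.44]] + [[0.31, -0.66],[-0.11, 0.24]]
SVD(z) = [[-0.34, -0.94], [-0.94, 0.34]] @ diag([1.0899081820048866, 0.7787811982828057]) @ [[0.90, 0.43], [-0.43, 0.9]]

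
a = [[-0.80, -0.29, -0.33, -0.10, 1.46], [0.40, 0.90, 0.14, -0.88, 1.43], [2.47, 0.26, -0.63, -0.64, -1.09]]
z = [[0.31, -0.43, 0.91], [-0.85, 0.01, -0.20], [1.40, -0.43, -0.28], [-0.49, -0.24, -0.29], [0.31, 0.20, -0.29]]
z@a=[[1.83, -0.24, -0.74, -0.24, -1.15], [0.19, 0.2, 0.41, 0.20, -1.01], [-1.98, -0.87, -0.35, 0.42, 1.73], [-0.42, -0.15, 0.31, 0.45, -0.74], [-0.88, 0.01, 0.11, -0.02, 1.05]]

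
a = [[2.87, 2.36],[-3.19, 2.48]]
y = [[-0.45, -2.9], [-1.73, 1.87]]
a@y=[[-5.37,-3.91], [-2.85,13.89]]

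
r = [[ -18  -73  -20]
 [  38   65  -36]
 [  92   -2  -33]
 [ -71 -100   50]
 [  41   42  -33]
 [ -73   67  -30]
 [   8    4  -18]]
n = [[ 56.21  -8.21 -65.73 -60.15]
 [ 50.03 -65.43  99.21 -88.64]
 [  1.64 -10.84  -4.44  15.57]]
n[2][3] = 15.57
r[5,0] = -73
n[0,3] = -60.15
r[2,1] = -2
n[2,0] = 1.64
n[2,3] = 15.57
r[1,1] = 65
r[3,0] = -71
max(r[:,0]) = 92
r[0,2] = -20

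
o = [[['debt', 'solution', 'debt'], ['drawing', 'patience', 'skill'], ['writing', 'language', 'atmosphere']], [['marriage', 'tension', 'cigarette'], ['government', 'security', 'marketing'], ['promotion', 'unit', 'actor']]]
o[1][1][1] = 'security'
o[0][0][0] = 'debt'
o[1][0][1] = 'tension'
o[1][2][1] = 'unit'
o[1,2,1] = 'unit'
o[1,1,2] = 'marketing'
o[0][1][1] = 'patience'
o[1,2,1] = 'unit'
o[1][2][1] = 'unit'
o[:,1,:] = [['drawing', 'patience', 'skill'], ['government', 'security', 'marketing']]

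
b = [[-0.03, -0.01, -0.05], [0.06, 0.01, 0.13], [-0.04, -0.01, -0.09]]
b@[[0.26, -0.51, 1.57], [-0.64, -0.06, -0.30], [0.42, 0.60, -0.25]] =[[-0.02,-0.01,-0.03], [0.06,0.05,0.06], [-0.04,-0.03,-0.04]]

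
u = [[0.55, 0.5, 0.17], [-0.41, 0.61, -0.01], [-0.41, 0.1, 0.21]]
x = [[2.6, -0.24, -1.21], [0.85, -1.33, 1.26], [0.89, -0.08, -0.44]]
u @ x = [[2.01,-0.81,-0.11],[-0.56,-0.71,1.27],[-0.79,-0.05,0.53]]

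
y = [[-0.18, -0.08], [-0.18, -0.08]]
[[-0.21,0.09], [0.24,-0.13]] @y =[[0.02, 0.01], [-0.02, -0.01]]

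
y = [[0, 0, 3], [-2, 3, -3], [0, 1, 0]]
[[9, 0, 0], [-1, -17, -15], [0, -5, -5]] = y @ [[-4, 1, 0], [0, -5, -5], [3, 0, 0]]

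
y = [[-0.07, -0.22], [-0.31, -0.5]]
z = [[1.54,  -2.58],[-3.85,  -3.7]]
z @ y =[[0.69,0.95], [1.42,2.70]]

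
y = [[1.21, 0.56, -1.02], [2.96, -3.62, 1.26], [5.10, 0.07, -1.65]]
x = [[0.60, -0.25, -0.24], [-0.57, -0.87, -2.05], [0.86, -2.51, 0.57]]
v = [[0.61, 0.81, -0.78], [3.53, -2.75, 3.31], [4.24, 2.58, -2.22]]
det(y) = -5.59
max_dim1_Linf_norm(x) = 2.51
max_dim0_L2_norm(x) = 2.67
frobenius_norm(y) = 7.42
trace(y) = -4.06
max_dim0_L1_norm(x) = 3.63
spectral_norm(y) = 6.34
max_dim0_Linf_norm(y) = 5.1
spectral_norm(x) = 2.77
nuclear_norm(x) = 5.60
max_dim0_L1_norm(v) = 8.38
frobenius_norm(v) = 7.89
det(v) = 0.03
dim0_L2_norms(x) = [1.19, 2.67, 2.14]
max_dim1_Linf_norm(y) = 5.1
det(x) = -3.55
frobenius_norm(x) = 3.62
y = x + v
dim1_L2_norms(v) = [1.28, 5.57, 5.44]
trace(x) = 0.30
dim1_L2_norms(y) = [1.68, 4.84, 5.36]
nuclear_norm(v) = 11.15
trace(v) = -4.36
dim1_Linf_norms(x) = [0.6, 2.05, 2.51]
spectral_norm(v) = 5.59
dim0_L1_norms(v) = [8.38, 6.14, 6.31]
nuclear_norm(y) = 10.41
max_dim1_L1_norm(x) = 3.94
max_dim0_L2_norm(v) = 5.55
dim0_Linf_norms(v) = [4.24, 2.75, 3.31]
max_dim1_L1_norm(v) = 9.59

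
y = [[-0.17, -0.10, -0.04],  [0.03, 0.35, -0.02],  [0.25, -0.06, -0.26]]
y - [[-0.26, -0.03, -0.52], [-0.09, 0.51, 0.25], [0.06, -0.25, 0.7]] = [[0.09, -0.07, 0.48], [0.12, -0.16, -0.27], [0.19, 0.19, -0.96]]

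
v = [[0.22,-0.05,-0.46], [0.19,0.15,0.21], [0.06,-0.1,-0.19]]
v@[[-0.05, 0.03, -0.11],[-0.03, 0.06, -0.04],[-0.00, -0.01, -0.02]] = [[-0.01, 0.01, -0.01], [-0.01, 0.01, -0.03], [-0.00, -0.00, 0.0]]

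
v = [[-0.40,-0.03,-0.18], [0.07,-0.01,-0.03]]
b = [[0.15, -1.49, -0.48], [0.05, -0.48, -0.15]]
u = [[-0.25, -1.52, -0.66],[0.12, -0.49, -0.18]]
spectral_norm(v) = 0.44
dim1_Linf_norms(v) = [0.4, 0.07]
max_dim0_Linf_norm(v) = 0.4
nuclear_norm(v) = 0.50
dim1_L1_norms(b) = [2.12, 0.68]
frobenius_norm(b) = 1.65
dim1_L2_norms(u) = [1.68, 0.54]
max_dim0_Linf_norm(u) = 1.52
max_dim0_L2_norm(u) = 1.6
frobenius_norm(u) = 1.76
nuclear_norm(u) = 1.94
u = v + b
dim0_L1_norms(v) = [0.47, 0.04, 0.21]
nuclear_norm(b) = 1.66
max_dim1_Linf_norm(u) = 1.52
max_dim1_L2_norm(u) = 1.68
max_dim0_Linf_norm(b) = 1.49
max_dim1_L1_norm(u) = 2.43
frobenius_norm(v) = 0.45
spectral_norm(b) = 1.65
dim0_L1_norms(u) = [0.37, 2.01, 0.84]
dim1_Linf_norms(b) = [1.49, 0.48]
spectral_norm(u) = 1.75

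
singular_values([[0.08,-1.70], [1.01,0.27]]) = [1.72, 1.01]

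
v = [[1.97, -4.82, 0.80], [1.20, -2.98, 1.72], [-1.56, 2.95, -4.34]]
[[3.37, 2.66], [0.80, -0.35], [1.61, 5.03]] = v @ [[0.83, -0.97], [-0.53, -1.22], [-1.03, -1.64]]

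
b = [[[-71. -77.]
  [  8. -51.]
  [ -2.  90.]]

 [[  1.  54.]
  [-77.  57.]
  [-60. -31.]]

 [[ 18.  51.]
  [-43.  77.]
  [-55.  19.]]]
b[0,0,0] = -71.0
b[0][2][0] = -2.0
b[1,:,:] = [[1.0, 54.0], [-77.0, 57.0], [-60.0, -31.0]]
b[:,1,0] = [8.0, -77.0, -43.0]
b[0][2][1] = 90.0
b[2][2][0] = -55.0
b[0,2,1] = 90.0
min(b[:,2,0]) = -60.0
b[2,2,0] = -55.0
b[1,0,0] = 1.0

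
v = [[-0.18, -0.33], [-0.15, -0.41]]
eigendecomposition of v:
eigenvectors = [[0.93,0.67],[-0.38,0.74]]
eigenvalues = [-0.04, -0.55]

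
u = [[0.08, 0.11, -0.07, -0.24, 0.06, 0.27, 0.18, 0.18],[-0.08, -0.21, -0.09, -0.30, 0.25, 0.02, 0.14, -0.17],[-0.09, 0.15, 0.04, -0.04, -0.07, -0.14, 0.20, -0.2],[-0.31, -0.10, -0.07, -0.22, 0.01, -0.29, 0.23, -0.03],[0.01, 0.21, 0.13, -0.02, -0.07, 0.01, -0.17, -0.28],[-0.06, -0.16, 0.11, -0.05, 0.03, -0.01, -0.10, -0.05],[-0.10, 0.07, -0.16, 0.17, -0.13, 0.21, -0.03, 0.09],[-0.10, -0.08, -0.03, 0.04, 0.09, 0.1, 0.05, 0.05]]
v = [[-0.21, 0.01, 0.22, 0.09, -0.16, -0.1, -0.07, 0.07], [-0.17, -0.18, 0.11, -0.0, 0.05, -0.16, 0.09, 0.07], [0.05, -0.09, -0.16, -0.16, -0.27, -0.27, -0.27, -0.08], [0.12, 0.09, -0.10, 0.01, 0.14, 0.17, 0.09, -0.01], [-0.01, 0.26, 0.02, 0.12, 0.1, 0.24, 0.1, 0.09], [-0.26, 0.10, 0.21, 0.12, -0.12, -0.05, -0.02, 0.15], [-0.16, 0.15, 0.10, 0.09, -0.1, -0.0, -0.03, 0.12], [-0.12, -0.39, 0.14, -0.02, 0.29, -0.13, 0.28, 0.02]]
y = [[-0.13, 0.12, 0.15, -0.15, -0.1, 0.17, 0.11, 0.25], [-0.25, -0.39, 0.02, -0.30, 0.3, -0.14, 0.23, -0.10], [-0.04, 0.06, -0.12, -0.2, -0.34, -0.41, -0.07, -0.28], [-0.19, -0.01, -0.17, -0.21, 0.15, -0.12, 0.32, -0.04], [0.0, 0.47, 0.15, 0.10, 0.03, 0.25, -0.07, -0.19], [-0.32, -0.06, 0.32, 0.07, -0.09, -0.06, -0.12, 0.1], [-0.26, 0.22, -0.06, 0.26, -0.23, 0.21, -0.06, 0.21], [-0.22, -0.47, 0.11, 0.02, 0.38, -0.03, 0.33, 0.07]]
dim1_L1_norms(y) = [1.18, 1.73, 1.52, 1.21, 1.26, 1.14, 1.51, 1.63]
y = v + u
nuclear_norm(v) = 2.20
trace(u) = -0.37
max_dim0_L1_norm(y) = 1.8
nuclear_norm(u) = 2.78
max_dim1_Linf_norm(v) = 0.39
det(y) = 0.00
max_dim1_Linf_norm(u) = 0.31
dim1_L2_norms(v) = [0.38, 0.34, 0.54, 0.3, 0.41, 0.42, 0.3, 0.61]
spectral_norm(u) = 0.72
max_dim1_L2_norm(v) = 0.61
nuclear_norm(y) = 3.98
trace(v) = -0.50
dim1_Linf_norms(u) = [0.27, 0.3, 0.2, 0.31, 0.28, 0.16, 0.21, 0.1]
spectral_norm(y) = 1.14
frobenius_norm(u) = 1.15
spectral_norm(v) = 0.71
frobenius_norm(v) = 1.20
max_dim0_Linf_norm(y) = 0.47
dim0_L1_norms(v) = [1.1, 1.27, 1.06, 0.61, 1.23, 1.12, 0.95, 0.61]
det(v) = -0.00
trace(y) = -0.87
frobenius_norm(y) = 1.68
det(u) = 0.00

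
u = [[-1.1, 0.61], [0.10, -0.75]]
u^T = [[-1.1, 0.1],  [0.61, -0.75]]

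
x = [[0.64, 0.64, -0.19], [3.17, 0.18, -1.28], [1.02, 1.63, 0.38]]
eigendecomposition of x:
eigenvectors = [[(-0.42+0j), (0.24+0.14j), (0.24-0.14j)],[0.65+0.00j, 0.13+0.43j, 0.13-0.43j],[-0.63+0.00j, 0.85+0.00j, 0.85-0.00j]]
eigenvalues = [(-0.64+0j), (0.92+1j), (0.92-1j)]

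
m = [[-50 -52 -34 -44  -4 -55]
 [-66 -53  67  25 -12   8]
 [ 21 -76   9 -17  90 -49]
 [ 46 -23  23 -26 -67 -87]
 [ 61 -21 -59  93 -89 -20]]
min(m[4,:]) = -89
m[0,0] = -50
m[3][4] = -67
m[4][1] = -21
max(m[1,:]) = 67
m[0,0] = -50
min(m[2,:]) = -76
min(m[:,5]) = -87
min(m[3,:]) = -87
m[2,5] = -49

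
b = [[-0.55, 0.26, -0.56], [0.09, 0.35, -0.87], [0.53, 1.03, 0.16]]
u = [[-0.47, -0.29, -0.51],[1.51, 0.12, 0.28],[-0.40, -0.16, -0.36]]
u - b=[[0.08, -0.55, 0.05], [1.42, -0.23, 1.15], [-0.93, -1.19, -0.52]]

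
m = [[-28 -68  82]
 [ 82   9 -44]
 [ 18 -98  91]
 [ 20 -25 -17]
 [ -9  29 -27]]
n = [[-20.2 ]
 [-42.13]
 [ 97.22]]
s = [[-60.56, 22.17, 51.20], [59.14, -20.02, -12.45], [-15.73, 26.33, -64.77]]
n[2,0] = 97.22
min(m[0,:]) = -68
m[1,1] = 9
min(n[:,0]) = -42.13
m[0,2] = 82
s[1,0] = 59.14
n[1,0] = -42.13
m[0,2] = 82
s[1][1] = -20.02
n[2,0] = 97.22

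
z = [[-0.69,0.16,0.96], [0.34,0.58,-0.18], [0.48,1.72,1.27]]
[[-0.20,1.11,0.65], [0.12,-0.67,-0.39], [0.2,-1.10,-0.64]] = z @ [[0.30, -1.64, -0.96], [0.03, -0.19, -0.11], [0.00, 0.01, 0.01]]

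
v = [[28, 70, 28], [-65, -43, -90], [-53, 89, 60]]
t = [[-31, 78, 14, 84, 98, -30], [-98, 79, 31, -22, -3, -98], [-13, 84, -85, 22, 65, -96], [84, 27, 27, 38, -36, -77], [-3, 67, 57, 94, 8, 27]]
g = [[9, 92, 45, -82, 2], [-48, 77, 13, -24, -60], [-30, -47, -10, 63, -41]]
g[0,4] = 2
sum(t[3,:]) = 63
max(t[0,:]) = 98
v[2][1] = 89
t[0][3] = 84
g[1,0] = -48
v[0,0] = 28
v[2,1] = 89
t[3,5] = -77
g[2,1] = -47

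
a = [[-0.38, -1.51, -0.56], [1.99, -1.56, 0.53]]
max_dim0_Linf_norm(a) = 1.99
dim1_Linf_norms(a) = [1.51, 1.99]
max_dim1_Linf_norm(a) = 1.99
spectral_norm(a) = 2.66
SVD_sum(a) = [[0.52, -0.56, 0.10], [1.72, -1.85, 0.33]] + [[-0.9, -0.95, -0.66], [0.27, 0.29, 0.2]]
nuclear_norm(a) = 4.19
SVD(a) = [[0.29, 0.96],[0.96, -0.29]] @ diag([2.658307523584853, 1.5316987660934387]) @ [[0.68, -0.73, 0.13], [-0.61, -0.65, -0.45]]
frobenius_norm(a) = 3.07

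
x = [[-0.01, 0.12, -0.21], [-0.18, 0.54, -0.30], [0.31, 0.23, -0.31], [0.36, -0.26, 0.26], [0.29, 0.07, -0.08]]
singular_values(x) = [0.85, 0.57, 0.16]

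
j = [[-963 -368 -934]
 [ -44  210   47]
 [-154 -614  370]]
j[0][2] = -934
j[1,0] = -44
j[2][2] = 370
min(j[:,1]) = -614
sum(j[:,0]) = -1161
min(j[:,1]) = -614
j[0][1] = -368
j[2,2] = 370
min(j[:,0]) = -963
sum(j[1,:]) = 213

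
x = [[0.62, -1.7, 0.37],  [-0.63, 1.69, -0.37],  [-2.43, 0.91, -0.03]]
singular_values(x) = [3.33, 1.56, 0.0]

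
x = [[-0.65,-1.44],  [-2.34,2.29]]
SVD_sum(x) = [[0.44,-0.51],[-2.12,2.48]] + [[-1.09, -0.93], [-0.22, -0.19]]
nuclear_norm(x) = 4.79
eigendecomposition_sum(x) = [[-1.24, -0.47], [-0.76, -0.29]] + [[0.59, -0.97], [-1.58, 2.58]]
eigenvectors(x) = [[-0.85, 0.35], [-0.52, -0.94]]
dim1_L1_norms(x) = [2.09, 4.63]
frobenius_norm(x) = 3.64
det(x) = -4.86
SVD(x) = [[0.2, -0.98], [-0.98, -0.2]] @ diag([3.3297292856259983, 1.4590074997903815]) @ [[0.65,-0.76], [0.76,0.65]]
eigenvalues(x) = [-1.53, 3.17]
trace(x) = 1.64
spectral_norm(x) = 3.33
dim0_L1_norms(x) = [2.99, 3.73]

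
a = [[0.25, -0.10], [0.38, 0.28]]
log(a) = [[-1.16, -0.33], [1.24, -1.06]]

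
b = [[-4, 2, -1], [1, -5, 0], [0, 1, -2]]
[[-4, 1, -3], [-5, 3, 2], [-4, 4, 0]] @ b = [[17, -16, 10], [23, -23, 1], [20, -28, 4]]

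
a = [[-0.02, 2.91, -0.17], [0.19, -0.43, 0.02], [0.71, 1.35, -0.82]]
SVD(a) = [[0.88, 0.43, 0.21], [-0.12, -0.21, 0.97], [0.46, -0.88, -0.13]] @ diag([3.2882912671740514, 0.9428135480718021, 0.12666157980668155]) @ [[0.09, 0.98, -0.16], [-0.71, 0.18, 0.68], [0.70, 0.06, 0.71]]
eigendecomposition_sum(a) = [[0.31-0.00j, 0.93+0.00j, (-0.03+0j)], [0.07-0.00j, 0.21+0.00j, (-0.01+0j)], [(0.24-0j), (0.72+0j), -0.02+0.00j]] + [[(-0.16+0.04j), 0.99+1.09j, (-0.07-0.37j)], [(0.06-0.01j), -0.32-0.43j, (0.01+0.14j)], [(0.24+0.17j), 0.32-2.50j, -0.40+0.50j]] + [[-0.16-0.04j, 0.99-1.09j, -0.07+0.37j], [(0.06+0.01j), -0.32+0.43j, 0.01-0.14j], [0.24-0.17j, (0.32+2.5j), -0.40-0.50j]]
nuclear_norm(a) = 4.36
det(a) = 0.39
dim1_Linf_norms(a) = [2.91, 0.43, 1.35]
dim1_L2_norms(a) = [2.92, 0.47, 1.73]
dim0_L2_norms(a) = [0.74, 3.24, 0.84]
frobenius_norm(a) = 3.42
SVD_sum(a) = [[0.25, 2.84, -0.47], [-0.04, -0.4, 0.07], [0.13, 1.50, -0.25]] + [[-0.29, 0.07, 0.28], [0.14, -0.03, -0.13], [0.59, -0.14, -0.56]] + [[0.02, 0.00, 0.02], [0.09, 0.01, 0.09], [-0.01, -0.00, -0.01]]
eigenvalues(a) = [(0.5+0j), (-0.88+0.12j), (-0.88-0.12j)]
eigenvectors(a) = [[0.78+0.00j, 0.32-0.38j, (0.32+0.38j)], [0.17+0.00j, (-0.13+0.12j), -0.13-0.12j], [0.60+0.00j, (-0.85+0j), (-0.85-0j)]]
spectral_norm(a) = 3.29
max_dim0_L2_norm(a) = 3.24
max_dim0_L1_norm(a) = 4.69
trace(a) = -1.27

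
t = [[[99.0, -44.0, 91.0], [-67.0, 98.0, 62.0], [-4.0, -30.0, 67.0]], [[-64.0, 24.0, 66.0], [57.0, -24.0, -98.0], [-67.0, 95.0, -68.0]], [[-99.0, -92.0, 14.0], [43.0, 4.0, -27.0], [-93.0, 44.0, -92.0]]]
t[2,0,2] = 14.0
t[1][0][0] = -64.0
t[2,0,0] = -99.0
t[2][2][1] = 44.0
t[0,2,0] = -4.0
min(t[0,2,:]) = -30.0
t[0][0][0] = 99.0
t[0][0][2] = 91.0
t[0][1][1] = 98.0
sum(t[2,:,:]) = -298.0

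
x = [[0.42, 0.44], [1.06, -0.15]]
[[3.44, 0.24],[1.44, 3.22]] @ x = [[1.7, 1.48],[4.02, 0.15]]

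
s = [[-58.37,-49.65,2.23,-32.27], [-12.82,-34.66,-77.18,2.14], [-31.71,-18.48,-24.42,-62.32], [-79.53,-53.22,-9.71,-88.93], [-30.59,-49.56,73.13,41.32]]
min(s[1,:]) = -77.18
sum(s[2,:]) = -136.93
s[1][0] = -12.82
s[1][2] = -77.18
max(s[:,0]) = -12.82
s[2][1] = -18.48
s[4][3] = 41.32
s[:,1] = [-49.65, -34.66, -18.48, -53.22, -49.56]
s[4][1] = -49.56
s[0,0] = -58.37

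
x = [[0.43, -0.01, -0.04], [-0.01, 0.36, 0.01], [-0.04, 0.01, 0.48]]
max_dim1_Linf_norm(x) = 0.48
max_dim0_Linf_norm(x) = 0.48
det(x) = 0.07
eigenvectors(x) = [[0.49, -0.87, -0.11], [-0.09, 0.08, -0.99], [-0.87, -0.49, 0.04]]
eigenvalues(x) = [0.5, 0.41, 0.36]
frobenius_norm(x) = 0.74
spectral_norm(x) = 0.50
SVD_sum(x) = [[0.12, -0.02, -0.21], [-0.02, 0.00, 0.04], [-0.21, 0.04, 0.38]] + [[0.31, -0.03, 0.17], [-0.03, 0.0, -0.02], [0.17, -0.02, 0.10]] + [[0.00, 0.04, -0.0], [0.04, 0.35, -0.02], [-0.0, -0.02, 0.0]]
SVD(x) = [[-0.49, -0.87, -0.11], [0.09, 0.08, -0.99], [0.87, -0.49, 0.04]] @ diag([0.5034595017329015, 0.4081334988514838, 0.35840699941561494]) @ [[-0.49, 0.09, 0.87], [-0.87, 0.08, -0.49], [-0.11, -0.99, 0.04]]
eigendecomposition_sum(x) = [[0.12, -0.02, -0.21], [-0.02, 0.0, 0.04], [-0.21, 0.04, 0.38]] + [[0.31,-0.03,0.17],[-0.03,0.0,-0.02],[0.17,-0.02,0.1]] + [[0.00, 0.04, -0.0], [0.04, 0.35, -0.02], [-0.00, -0.02, 0.00]]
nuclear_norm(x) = 1.27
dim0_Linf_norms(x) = [0.43, 0.36, 0.48]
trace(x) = 1.27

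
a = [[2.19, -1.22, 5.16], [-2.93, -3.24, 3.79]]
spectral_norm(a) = 7.09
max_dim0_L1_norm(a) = 8.95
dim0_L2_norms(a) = [3.66, 3.46, 6.4]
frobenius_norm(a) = 8.15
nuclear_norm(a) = 11.10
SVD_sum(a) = [[-0.39, -2.22, 4.43], [-0.39, -2.26, 4.50]] + [[2.58, 1.00, 0.73], [-2.54, -0.98, -0.71]]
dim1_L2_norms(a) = [5.74, 5.78]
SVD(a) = [[-0.70,-0.71], [-0.71,0.70]] @ diag([7.090342363422604, 4.010454484151986]) @ [[0.08, 0.45, -0.89],[-0.9, -0.35, -0.25]]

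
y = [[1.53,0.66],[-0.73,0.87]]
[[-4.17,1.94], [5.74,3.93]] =y @ [[-4.09, -0.5], [3.17, 4.1]]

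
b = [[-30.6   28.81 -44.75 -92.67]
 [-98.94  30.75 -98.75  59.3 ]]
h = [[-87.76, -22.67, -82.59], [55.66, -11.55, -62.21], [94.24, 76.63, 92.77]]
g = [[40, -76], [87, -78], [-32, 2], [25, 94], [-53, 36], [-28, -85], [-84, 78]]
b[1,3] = 59.3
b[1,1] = 30.75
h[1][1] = -11.55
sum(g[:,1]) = -29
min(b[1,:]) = -98.94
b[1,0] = -98.94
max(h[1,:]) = 55.66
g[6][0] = -84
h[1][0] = 55.66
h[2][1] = 76.63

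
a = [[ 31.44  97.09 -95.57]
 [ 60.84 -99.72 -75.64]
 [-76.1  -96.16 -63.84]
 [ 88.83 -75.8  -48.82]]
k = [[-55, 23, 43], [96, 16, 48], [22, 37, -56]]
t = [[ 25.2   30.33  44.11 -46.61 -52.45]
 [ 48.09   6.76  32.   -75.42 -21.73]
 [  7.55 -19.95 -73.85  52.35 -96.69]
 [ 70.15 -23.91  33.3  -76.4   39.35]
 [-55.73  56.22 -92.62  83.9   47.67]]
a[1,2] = -75.64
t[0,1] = 30.33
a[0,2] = -95.57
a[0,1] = 97.09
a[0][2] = -95.57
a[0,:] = [31.44, 97.09, -95.57]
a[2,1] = -96.16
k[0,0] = -55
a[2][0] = -76.1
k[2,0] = 22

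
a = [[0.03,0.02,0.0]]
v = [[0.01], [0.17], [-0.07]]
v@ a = [[0.00, 0.0, 0.0], [0.01, 0.0, 0.00], [-0.0, -0.0, 0.0]]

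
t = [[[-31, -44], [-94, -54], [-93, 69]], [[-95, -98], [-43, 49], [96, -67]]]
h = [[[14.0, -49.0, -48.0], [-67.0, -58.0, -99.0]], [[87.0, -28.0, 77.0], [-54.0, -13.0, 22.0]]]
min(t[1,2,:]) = -67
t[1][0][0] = -95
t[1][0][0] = -95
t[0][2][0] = -93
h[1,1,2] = 22.0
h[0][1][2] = -99.0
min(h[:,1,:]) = -99.0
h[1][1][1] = -13.0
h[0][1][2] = -99.0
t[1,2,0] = 96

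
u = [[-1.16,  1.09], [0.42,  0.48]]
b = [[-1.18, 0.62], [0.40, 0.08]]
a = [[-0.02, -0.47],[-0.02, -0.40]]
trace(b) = -1.10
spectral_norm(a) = 0.62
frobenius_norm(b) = 1.39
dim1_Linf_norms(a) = [0.47, 0.4]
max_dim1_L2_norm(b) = 1.33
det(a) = -0.00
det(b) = -0.34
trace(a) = -0.42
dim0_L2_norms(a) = [0.03, 0.62]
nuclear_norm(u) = 2.23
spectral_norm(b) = 1.37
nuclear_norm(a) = 0.62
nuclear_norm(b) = 1.62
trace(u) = -0.68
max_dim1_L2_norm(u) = 1.59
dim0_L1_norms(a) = [0.04, 0.87]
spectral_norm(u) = 1.59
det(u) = -1.01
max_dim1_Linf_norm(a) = 0.47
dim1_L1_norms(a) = [0.49, 0.42]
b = u + a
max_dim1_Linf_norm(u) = 1.16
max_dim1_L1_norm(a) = 0.49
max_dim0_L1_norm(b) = 1.58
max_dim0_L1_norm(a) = 0.87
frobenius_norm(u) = 1.71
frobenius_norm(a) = 0.62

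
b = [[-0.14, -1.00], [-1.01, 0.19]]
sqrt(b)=[[(0.43+0.58j), -0.50+0.49j],[(-0.51+0.49j), (0.59+0.42j)]]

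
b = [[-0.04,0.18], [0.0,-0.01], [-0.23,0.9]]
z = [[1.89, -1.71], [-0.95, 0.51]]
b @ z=[[-0.25, 0.16], [0.01, -0.01], [-1.29, 0.85]]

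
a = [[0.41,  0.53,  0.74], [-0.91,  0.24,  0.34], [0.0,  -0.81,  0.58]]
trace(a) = 1.23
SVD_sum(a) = [[-0.29, 0.18, 0.41], [-0.45, 0.28, 0.64], [-0.09, 0.06, 0.14]] + [[0.42,  0.57,  0.04], [-0.19,  -0.26,  -0.02], [-0.36,  -0.5,  -0.04]] + [[0.27, -0.22, 0.29], [-0.27, 0.22, -0.28], [0.46, -0.37, 0.48]]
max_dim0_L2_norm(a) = 1.0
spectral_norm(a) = 1.00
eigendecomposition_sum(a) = [[0.04+0.33j, 0.37+0.06j, (0.16-0.23j)], [(-0.35+0.15j), 0.05+0.43j, 0.30+0.10j], [(-0.21-0.19j), -0.27+0.17j, (0.03+0.24j)]] + [[(0.04-0.33j), (0.37-0.06j), 0.16+0.23j], [-0.35-0.15j, (0.05-0.43j), 0.30-0.10j], [-0.21+0.19j, (-0.27-0.17j), 0.03-0.24j]] + [[(0.33-0j),(-0.21-0j),0.42-0.00j], [-0.21+0.00j,(0.14+0j),(-0.27+0j)], [0.42-0.00j,-0.27-0.00j,(0.52-0j)]]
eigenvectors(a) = [[(0.17-0.55j),0.17+0.55j,(0.58+0j)],[(0.66+0j),0.66-0.00j,(-0.37+0j)],[0.21+0.44j,0.21-0.44j,0.73+0.00j]]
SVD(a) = [[0.53, 0.72, -0.46],[0.83, -0.33, 0.45],[0.17, -0.62, -0.77]] @ diag([1.0027553093659822, 0.9970413895380046, 0.9953844770170266]) @ [[-0.54, 0.34, 0.77], [0.59, 0.8, 0.06], [-0.60, 0.49, -0.63]]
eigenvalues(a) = [(0.12+0.99j), (0.12-0.99j), (1+0j)]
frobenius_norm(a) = 1.73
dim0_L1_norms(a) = [1.32, 1.58, 1.66]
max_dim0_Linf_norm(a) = 0.91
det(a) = 1.00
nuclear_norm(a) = 3.00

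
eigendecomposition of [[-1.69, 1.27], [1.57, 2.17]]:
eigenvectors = [[-0.94, -0.28], [0.34, -0.96]]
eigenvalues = [-2.15, 2.63]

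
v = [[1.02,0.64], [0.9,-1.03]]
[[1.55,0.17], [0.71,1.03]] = v @ [[1.26, 0.51], [0.41, -0.55]]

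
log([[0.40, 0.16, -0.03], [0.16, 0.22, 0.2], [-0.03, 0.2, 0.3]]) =[[-1.41,1.42,-0.83], [1.42,-3.65,2.12], [-0.83,2.12,-2.35]]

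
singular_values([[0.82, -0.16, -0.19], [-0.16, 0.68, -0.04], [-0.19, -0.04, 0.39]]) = [0.96, 0.64, 0.29]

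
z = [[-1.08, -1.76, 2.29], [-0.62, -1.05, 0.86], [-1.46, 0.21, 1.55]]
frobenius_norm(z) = 4.04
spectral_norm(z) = 3.79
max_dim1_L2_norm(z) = 3.08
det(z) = -1.34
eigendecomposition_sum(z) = [[-0.41+0.61j, (0.1-0.81j), (0.75-0.02j)], [-0.21+0.02j, (0.2-0.12j), 0.14+0.17j], [-0.67+0.25j, 0.54-0.58j, 0.60+0.42j]] + [[-0.41-0.61j, (0.1+0.81j), (0.75+0.02j)], [(-0.21-0.02j), (0.2+0.12j), (0.14-0.17j)], [(-0.67-0.25j), 0.54+0.58j, (0.6-0.42j)]] + [[(-0.26+0j), (-1.96+0j), 0.78-0.00j],[(-0.19+0j), -1.46+0.00j, 0.58-0.00j],[-0.12+0.00j, -0.87+0.00j, 0.35-0.00j]]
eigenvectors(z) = [[-0.70+0.00j, (-0.7-0j), (-0.76+0j)],[(-0.13-0.16j), (-0.13+0.16j), -0.56+0.00j],[-0.55-0.40j, -0.55+0.40j, (-0.34+0j)]]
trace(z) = -0.58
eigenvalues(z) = [(0.39+0.91j), (0.39-0.91j), (-1.37+0j)]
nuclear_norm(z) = 5.42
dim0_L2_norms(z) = [1.92, 2.06, 2.9]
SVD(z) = [[-0.8, -0.37, -0.47], [-0.37, -0.3, 0.88], [-0.47, 0.88, 0.1]] @ diag([3.7905647318128897, 1.3704487076519873, 0.25746718942666746]) @ [[0.47, 0.45, -0.76], [-0.51, 0.84, 0.18], [-0.72, -0.3, -0.62]]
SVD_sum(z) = [[-1.43, -1.37, 2.31], [-0.66, -0.64, 1.08], [-0.83, -0.80, 1.34]] + [[0.26, -0.43, -0.09], [0.21, -0.34, -0.08], [-0.61, 1.01, 0.22]] + [[0.09, 0.04, 0.08], [-0.16, -0.07, -0.14], [-0.02, -0.01, -0.02]]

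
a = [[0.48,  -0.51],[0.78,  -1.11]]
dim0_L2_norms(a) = [0.92, 1.22]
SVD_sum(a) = [[0.42, -0.56],  [0.81, -1.09]] + [[0.06,0.05], [-0.03,-0.02]]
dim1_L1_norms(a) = [0.99, 1.89]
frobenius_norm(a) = 1.53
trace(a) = -0.63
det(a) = -0.14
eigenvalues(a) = [0.17, -0.8]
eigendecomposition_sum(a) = [[0.22, -0.09],[0.14, -0.05]] + [[0.26,-0.42], [0.64,-1.06]]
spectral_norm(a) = 1.52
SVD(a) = [[-0.46,-0.89], [-0.89,0.46]] @ diag([1.5241899701832609, 0.08857163650261278]) @ [[-0.6, 0.8], [-0.8, -0.6]]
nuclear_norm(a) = 1.61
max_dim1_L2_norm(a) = 1.36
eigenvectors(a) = [[0.85, 0.37],[0.52, 0.93]]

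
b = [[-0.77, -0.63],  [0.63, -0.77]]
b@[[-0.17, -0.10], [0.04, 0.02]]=[[0.11,0.06], [-0.14,-0.08]]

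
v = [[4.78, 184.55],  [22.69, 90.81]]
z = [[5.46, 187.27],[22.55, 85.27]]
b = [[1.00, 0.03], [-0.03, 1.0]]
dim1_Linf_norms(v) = [184.55, 90.81]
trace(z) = 90.73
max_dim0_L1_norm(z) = 272.54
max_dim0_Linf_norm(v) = 184.55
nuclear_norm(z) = 224.49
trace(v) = 95.59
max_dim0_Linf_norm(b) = 1.0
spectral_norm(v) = 206.18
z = b @ v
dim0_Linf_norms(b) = [1.0, 1.0]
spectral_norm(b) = 1.00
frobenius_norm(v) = 206.99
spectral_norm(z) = 206.27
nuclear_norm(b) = 2.00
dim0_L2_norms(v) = [23.19, 205.68]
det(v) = -3753.37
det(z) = -3757.36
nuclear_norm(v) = 224.39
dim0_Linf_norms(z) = [22.55, 187.27]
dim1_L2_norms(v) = [184.61, 93.6]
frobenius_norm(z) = 207.07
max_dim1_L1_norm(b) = 1.03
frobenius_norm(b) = 1.41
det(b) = 1.00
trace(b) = 2.00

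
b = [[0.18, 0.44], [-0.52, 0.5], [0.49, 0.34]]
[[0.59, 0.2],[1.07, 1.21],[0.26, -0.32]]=b@ [[-0.56, -1.35], [1.56, 1.01]]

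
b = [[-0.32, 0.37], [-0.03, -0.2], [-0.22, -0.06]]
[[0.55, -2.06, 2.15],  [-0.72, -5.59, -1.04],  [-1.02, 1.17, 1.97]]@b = [[-0.59, 0.49], [0.63, 0.91], [-0.14, -0.73]]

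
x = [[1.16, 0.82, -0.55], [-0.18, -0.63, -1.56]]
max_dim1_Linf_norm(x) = 1.56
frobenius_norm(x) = 2.28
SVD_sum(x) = [[0.02, -0.10, -0.37], [0.08, -0.42, -1.6]] + [[1.14, 0.92, -0.18],[-0.26, -0.21, 0.04]]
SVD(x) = [[0.23, 0.97], [0.97, -0.23]] @ diag([1.7010529393357492, 1.5132147559342686]) @ [[0.05, -0.25, -0.97],[0.77, 0.62, -0.12]]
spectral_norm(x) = 1.70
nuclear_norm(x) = 3.21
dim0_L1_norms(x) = [1.34, 1.45, 2.11]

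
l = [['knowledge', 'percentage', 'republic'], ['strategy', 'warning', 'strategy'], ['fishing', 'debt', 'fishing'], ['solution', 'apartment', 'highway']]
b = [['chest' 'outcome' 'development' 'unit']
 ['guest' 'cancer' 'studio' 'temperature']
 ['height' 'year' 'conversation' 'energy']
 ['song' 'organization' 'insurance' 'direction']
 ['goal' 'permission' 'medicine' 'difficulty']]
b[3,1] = 'organization'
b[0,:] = ['chest', 'outcome', 'development', 'unit']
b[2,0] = 'height'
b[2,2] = 'conversation'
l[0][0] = 'knowledge'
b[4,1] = 'permission'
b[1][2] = 'studio'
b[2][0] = 'height'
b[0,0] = 'chest'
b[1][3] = 'temperature'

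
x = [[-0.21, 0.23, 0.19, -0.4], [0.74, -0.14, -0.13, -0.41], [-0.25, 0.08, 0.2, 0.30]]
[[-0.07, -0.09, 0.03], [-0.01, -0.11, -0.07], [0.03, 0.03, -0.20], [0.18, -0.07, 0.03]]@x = [[-0.06, -0.00, 0.00, 0.07], [-0.06, 0.01, -0.00, 0.03], [0.07, -0.01, -0.04, -0.08], [-0.10, 0.05, 0.05, -0.03]]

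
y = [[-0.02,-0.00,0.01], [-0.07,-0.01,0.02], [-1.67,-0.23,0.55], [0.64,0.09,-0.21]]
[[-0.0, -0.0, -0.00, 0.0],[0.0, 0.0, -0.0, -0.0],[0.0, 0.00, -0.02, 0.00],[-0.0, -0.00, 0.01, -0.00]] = y@[[-0.0, -0.01, -0.01, 0.01], [-0.08, -0.17, 0.08, 0.06], [-0.03, -0.1, -0.03, 0.06]]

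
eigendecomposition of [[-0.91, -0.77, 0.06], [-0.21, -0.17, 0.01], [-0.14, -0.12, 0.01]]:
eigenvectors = [[0.96, 0.63, -0.3], [0.22, -0.73, 0.43], [0.15, 0.27, 0.85]]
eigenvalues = [-1.08, 0.01, -0.0]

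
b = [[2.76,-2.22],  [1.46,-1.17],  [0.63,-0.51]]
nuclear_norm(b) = 4.09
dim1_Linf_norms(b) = [2.76, 1.46, 0.63]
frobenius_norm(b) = 4.09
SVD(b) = [[-0.87,  0.22], [-0.46,  -0.71], [-0.20,  0.67]] @ diag([4.086989498664578, 0.004103389508763878]) @ [[-0.78,0.63], [-0.63,-0.78]]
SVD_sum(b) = [[2.76, -2.22], [1.46, -1.17], [0.63, -0.51]] + [[-0.00, -0.00], [0.00, 0.0], [-0.0, -0.00]]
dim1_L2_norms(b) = [3.54, 1.87, 0.81]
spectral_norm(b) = 4.09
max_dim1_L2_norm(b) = 3.54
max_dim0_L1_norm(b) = 4.85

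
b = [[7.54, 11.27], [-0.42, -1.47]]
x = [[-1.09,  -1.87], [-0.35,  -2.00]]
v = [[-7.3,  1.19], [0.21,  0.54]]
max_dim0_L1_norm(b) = 12.74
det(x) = 1.53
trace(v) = -6.76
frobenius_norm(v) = 7.42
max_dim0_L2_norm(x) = 2.74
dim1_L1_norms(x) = [2.96, 2.35]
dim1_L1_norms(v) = [8.49, 0.75]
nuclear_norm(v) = 7.96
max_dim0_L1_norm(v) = 7.51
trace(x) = -3.09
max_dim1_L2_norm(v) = 7.4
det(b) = -6.35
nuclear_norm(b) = 14.10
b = v @ x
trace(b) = 6.07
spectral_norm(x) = 2.92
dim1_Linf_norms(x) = [1.87, 2.0]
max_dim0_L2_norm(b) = 11.37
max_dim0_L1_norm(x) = 3.87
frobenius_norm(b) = 13.65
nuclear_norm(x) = 3.44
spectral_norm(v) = 7.40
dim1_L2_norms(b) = [13.56, 1.53]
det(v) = -4.19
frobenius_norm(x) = 2.97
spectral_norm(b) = 13.64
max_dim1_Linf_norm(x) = 2.0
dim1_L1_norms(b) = [18.81, 1.89]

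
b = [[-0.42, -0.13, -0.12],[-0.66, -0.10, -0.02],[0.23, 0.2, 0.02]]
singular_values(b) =[0.85, 0.16, 0.08]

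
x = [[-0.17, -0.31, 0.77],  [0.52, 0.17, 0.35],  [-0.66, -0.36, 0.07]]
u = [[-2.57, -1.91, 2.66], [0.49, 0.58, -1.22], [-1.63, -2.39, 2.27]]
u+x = [[-2.74, -2.22, 3.43], [1.01, 0.75, -0.87], [-2.29, -2.75, 2.34]]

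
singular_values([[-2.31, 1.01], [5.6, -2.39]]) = [6.59, 0.02]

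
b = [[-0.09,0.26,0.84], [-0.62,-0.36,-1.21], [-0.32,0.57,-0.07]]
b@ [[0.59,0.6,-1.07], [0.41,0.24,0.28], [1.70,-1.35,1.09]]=[[1.48,-1.13,1.08], [-2.57,1.18,-0.76], [-0.07,0.04,0.43]]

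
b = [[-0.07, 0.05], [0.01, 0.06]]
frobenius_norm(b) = 0.11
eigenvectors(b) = [[-1.00,-0.35], [0.07,-0.94]]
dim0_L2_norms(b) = [0.07, 0.08]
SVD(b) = [[-0.9, -0.43], [-0.43, 0.90]] @ diag([0.09220463344447008, 0.05097357718829347]) @ [[0.64, -0.77], [0.77, 0.64]]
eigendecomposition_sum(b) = [[-0.07, 0.03], [0.01, -0.00]] + [[0.0,0.02], [0.0,0.06]]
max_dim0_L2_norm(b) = 0.08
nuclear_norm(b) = 0.14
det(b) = -0.00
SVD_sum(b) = [[-0.05, 0.06],[-0.03, 0.03]] + [[-0.02, -0.01], [0.04, 0.03]]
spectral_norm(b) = 0.09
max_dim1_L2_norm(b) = 0.09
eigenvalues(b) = [-0.07, 0.06]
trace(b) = -0.01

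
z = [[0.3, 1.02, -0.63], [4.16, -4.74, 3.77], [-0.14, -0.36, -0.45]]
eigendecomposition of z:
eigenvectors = [[0.17, -0.85, -0.12],[-0.98, -0.48, 0.61],[-0.07, 0.2, 0.79]]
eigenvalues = [-5.21, 1.03, -0.71]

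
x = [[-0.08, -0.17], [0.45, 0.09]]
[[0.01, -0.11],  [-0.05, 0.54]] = x @ [[-0.11, 1.19], [-0.01, 0.08]]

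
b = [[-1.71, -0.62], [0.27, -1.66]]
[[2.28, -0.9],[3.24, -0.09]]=b@[[-0.59, 0.48],[-2.05, 0.13]]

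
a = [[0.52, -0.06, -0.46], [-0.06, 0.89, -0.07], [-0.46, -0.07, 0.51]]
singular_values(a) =[0.98, 0.9, 0.04]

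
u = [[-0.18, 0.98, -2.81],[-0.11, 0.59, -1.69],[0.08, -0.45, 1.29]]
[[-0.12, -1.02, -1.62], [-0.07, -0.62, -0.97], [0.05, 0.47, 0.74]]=u@[[-0.04, -0.23, -0.34], [-0.01, -0.17, -0.28], [0.04, 0.32, 0.5]]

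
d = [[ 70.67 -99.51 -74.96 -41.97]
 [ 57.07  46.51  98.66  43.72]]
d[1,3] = 43.72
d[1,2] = 98.66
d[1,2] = 98.66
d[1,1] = 46.51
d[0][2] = -74.96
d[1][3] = 43.72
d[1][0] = 57.07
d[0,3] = -41.97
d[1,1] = 46.51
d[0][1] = -99.51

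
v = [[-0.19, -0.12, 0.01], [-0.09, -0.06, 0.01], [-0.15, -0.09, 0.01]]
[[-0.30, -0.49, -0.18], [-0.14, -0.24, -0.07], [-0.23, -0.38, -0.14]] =v @ [[0.7, 1.10, 1.86], [1.47, 2.47, -1.21], [0.74, 1.12, 2.67]]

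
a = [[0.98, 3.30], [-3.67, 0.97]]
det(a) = 13.06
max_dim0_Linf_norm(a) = 3.67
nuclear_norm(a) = 7.24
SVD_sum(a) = [[0.56, -0.07], [-3.73, 0.46]] + [[0.42, 3.37], [0.06, 0.51]]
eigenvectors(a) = [[(-0-0.69j), (-0+0.69j)], [0.73+0.00j, 0.73-0.00j]]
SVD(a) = [[-0.15, 0.99], [0.99, 0.15]] @ diag([3.803886423317113, 3.433751312850676]) @ [[-0.99, 0.12], [0.12, 0.99]]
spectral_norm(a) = 3.80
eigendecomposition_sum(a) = [[(0.49+1.74j), 1.65-0.46j], [(-1.84+0.51j), (0.48+1.74j)]] + [[(0.49-1.74j), 1.65+0.46j], [-1.84-0.51j, 0.48-1.74j]]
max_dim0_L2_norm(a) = 3.8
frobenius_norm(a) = 5.12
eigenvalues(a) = [(0.97+3.48j), (0.97-3.48j)]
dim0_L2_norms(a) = [3.8, 3.44]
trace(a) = 1.95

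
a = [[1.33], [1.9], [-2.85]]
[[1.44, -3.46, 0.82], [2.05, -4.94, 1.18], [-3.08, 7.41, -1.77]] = a@[[1.08, -2.6, 0.62]]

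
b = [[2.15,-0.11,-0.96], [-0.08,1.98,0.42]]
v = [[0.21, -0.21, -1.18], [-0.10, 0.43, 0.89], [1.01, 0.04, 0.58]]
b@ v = [[-0.51, -0.54, -3.19],[0.21, 0.88, 2.10]]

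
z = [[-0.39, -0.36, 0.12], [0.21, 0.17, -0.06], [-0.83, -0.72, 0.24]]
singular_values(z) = [1.28, 0.02, 0.0]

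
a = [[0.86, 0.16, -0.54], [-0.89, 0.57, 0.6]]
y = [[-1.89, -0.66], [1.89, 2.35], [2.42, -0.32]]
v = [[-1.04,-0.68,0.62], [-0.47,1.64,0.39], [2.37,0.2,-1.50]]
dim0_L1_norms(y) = [6.2, 3.33]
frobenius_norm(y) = 4.37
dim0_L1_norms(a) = [1.75, 0.73, 1.14]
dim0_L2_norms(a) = [1.24, 0.59, 0.81]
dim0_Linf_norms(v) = [2.37, 1.64, 1.5]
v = y @ a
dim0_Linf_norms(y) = [2.42, 2.35]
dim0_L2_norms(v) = [2.63, 1.79, 1.67]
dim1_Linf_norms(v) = [1.04, 1.64, 2.37]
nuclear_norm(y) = 5.82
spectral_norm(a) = 1.51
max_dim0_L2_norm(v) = 2.63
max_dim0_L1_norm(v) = 3.88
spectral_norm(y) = 3.94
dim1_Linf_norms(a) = [0.86, 0.89]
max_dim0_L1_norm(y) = 6.2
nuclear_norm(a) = 2.01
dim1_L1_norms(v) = [2.34, 2.5, 4.07]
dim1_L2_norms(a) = [1.03, 1.22]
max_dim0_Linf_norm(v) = 2.37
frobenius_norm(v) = 3.59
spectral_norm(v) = 3.12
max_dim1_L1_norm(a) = 2.06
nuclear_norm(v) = 4.90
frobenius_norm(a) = 1.59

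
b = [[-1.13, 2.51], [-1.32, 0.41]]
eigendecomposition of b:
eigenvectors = [[0.81+0.00j, 0.81-0.00j], [0.25+0.53j, 0.25-0.53j]]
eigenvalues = [(-0.36+1.65j), (-0.36-1.65j)]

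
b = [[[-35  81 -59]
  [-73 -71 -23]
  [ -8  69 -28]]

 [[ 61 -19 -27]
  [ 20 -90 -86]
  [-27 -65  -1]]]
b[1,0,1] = -19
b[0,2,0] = -8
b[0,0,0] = -35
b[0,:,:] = [[-35, 81, -59], [-73, -71, -23], [-8, 69, -28]]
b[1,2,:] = [-27, -65, -1]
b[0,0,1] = 81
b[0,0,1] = 81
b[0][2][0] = -8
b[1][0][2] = -27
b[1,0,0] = 61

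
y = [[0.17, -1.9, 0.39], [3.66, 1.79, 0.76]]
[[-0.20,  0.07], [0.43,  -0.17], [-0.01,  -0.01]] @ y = [[0.22, 0.51, -0.02],[-0.55, -1.12, 0.04],[-0.04, 0.0, -0.01]]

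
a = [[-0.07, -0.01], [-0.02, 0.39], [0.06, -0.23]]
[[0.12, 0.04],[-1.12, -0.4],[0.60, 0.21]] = a@[[-1.34, -0.48],[-2.94, -1.04]]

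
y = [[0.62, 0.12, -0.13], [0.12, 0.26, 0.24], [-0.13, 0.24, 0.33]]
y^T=[[0.62, 0.12, -0.13], [0.12, 0.26, 0.24], [-0.13, 0.24, 0.33]]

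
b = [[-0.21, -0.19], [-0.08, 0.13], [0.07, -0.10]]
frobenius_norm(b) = 0.34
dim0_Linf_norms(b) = [0.21, 0.19]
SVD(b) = [[-0.98, -0.20], [0.17, -0.76], [-0.11, 0.62]] @ diag([0.2863889535881313, 0.19073900299282046]) @ [[0.65, 0.76], [0.76, -0.65]]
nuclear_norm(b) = 0.48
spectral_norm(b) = 0.29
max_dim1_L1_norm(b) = 0.4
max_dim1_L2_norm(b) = 0.28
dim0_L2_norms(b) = [0.24, 0.25]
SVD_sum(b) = [[-0.18, -0.21], [0.03, 0.04], [-0.02, -0.02]] + [[-0.03,0.02], [-0.11,0.09], [0.09,-0.08]]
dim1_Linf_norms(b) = [0.21, 0.13, 0.1]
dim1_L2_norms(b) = [0.28, 0.15, 0.12]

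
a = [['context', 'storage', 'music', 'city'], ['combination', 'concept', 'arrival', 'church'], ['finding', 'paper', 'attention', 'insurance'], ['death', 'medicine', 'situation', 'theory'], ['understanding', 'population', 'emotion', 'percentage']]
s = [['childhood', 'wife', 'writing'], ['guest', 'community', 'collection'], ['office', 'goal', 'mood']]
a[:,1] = ['storage', 'concept', 'paper', 'medicine', 'population']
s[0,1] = 'wife'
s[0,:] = ['childhood', 'wife', 'writing']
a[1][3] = 'church'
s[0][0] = 'childhood'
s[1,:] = ['guest', 'community', 'collection']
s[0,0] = 'childhood'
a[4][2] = 'emotion'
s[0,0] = 'childhood'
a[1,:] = ['combination', 'concept', 'arrival', 'church']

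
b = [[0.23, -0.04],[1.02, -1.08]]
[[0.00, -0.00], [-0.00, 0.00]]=b@[[0.02,-0.01], [0.02,-0.01]]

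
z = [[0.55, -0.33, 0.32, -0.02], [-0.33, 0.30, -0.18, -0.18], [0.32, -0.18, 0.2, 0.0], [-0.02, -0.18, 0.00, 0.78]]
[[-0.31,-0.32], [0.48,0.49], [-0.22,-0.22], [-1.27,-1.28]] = z@[[-0.08,-0.08], [-0.10,-0.10], [-1.05,-1.06], [-1.65,-1.66]]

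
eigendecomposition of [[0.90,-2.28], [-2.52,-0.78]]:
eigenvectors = [[0.80, 0.56],[-0.6, 0.83]]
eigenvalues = [2.6, -2.48]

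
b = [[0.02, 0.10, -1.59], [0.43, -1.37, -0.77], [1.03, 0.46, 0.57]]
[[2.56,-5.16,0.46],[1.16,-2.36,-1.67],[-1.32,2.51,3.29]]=b @ [[-0.36, 0.60, 2.36], [-0.05, 0.08, 2.03], [-1.62, 3.26, -0.13]]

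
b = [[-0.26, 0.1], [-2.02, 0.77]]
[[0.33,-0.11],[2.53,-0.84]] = b@[[-1.35, -0.18], [-0.25, -1.56]]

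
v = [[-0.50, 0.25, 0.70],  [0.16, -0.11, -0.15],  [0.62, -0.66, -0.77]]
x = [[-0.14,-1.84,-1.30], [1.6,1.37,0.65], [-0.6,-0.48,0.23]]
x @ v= [[-1.03, 1.03, 1.18], [-0.18, -0.18, 0.41], [0.37, -0.25, -0.53]]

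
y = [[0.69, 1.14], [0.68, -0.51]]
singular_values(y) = [1.34, 0.84]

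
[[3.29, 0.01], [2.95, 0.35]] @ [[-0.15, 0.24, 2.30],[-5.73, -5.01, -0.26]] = [[-0.55, 0.74, 7.56],[-2.45, -1.05, 6.69]]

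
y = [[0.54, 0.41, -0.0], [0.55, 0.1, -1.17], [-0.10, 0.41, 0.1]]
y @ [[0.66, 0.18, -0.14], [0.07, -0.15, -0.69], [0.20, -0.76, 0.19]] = [[0.39, 0.04, -0.36], [0.14, 0.97, -0.37], [-0.02, -0.16, -0.25]]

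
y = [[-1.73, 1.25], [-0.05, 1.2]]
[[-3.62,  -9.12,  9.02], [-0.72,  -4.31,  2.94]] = y @ [[1.71, 2.76, -3.55], [-0.53, -3.48, 2.3]]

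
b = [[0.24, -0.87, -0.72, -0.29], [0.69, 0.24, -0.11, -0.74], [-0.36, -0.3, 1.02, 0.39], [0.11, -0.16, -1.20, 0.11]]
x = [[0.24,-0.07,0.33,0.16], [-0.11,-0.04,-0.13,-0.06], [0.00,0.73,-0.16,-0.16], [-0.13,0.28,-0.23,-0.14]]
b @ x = [[0.19, -0.59, 0.37, 0.25], [0.24, -0.35, 0.38, 0.22], [-0.1, 0.89, -0.33, -0.26], [0.03, -0.85, 0.22, 0.20]]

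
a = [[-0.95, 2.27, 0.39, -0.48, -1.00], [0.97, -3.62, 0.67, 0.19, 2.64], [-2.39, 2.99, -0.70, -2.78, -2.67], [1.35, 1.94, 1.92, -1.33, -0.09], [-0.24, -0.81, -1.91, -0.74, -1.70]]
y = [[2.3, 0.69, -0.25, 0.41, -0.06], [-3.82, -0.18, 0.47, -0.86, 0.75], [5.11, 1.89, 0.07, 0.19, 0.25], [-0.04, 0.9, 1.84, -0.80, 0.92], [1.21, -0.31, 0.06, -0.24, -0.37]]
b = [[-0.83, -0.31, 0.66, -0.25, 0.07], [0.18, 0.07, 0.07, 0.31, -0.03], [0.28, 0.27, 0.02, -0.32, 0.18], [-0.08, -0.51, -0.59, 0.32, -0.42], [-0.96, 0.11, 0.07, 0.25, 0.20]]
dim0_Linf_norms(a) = [2.39, 3.62, 1.92, 2.78, 2.67]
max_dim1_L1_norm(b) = 2.12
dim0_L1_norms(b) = [2.33, 1.27, 1.41, 1.45, 0.9]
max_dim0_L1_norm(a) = 11.63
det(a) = -10.19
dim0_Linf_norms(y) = [5.11, 1.89, 1.84, 0.86, 0.92]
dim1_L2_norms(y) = [2.45, 4.02, 5.46, 2.38, 1.33]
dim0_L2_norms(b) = [1.31, 0.67, 0.89, 0.65, 0.5]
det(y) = 0.05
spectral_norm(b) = 1.43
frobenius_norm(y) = 7.71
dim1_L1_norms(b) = [2.12, 0.66, 1.07, 1.92, 1.59]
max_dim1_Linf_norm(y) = 5.11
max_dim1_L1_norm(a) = 11.53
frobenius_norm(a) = 8.82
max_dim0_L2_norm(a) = 5.62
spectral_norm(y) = 7.14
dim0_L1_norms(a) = [5.9, 11.63, 5.59, 5.52, 8.1]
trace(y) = 1.02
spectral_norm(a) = 7.48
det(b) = -0.00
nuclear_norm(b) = 3.46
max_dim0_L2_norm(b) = 1.31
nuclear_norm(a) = 15.15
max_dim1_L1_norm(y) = 7.51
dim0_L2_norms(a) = [3.07, 5.62, 2.9, 3.21, 4.24]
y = a @ b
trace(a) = -8.30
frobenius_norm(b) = 1.91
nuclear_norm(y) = 11.24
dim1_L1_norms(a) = [5.09, 8.09, 11.53, 6.63, 5.4]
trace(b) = -0.22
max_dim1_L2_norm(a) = 5.48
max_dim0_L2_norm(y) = 6.89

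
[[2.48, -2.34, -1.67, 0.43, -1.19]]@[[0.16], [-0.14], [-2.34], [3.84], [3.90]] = [[1.64]]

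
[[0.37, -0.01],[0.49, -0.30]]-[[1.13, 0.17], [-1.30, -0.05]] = [[-0.76, -0.18],[1.79, -0.25]]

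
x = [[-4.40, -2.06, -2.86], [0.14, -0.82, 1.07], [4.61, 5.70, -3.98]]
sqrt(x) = [[(1.36-0.13j), 1.96-0.63j, -1.63-0.09j], [-0.70+0.14j, (-0.71+0.73j), (0.23+0.1j)], [(3.04+0.07j), 2.29+0.35j, (0.7+0.05j)]]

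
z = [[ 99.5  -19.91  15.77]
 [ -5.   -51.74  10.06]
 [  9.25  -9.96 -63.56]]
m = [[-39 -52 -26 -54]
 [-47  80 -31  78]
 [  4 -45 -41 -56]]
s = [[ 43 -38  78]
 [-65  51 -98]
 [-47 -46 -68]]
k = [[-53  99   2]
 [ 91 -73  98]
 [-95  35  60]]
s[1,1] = 51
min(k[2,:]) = -95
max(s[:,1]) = 51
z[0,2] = 15.77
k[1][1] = -73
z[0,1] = -19.91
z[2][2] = -63.56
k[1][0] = 91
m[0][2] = -26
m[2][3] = -56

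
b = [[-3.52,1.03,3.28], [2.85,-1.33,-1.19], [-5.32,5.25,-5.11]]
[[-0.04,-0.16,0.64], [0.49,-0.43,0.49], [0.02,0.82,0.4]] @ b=[[-3.72, 3.53, -3.21], [-5.56, 3.65, -0.39], [0.14, 1.03, -2.95]]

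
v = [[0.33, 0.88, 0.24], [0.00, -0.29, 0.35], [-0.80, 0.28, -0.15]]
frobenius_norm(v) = 1.37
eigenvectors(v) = [[0.32+0.58j, 0.32-0.58j, -0.32+0.00j], [-0.21+0.20j, -0.21-0.20j, 0.59+0.00j], [-0.69+0.00j, -0.69-0.00j, (-0.74+0j)]]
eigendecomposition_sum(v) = [[0.20+0.23j, (0.33-0.06j), (0.17-0.14j)], [-0.07+0.11j, (0.06+0.13j), (0.08+0.06j)], [(-0.31+0.07j), -0.12+0.33j, (0.04+0.23j)]] + [[0.20-0.23j,(0.33+0.06j),0.17+0.14j], [-0.07-0.11j,0.06-0.13j,0.08-0.06j], [(-0.31-0.07j),-0.12-0.33j,(0.04-0.23j)]] + [[(-0.08-0j), (0.23-0j), -0.10-0.00j], [(0.14+0j), -0.41+0.00j, 0.19+0.00j], [-0.18-0.00j, 0.51-0.00j, (-0.24-0j)]]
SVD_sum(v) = [[0.40, 0.86, 0.18], [-0.08, -0.17, -0.04], [-0.04, -0.1, -0.02]] + [[-0.04, 0.02, -0.01], [0.19, -0.1, 0.05], [-0.73, 0.38, -0.21]] + [[-0.02, -0.0, 0.08], [-0.11, -0.02, 0.33], [-0.03, -0.00, 0.08]]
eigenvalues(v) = [(0.31+0.59j), (0.31-0.59j), (-0.73+0j)]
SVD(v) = [[-0.97, -0.06, -0.22], [0.2, 0.25, -0.95], [0.11, -0.97, -0.23]] @ diag([0.9906516862051044, 0.8784949977747198, 0.3677713630827978]) @ [[-0.41, -0.89, -0.18],  [0.86, -0.45, 0.25],  [0.3, 0.06, -0.95]]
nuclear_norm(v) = 2.24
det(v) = -0.32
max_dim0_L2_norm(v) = 0.97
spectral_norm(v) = 0.99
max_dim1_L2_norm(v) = 0.97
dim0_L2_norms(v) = [0.87, 0.97, 0.45]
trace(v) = -0.11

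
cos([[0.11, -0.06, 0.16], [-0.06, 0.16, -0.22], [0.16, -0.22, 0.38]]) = [[0.98, 0.02, -0.04], [0.02, 0.96, 0.06], [-0.04, 0.06, 0.89]]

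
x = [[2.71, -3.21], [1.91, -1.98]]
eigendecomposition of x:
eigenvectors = [[0.79+0.00j, 0.79-0.00j], [(0.58-0.2j), 0.58+0.20j]]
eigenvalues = [(0.37+0.8j), (0.37-0.8j)]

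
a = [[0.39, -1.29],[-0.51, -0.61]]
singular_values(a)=[1.43, 0.62]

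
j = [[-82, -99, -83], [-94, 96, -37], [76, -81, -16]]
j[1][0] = -94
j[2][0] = 76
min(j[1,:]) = -94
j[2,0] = 76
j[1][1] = 96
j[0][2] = -83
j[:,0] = [-82, -94, 76]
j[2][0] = 76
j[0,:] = [-82, -99, -83]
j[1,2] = -37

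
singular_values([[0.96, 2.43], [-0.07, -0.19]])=[2.62, 0.0]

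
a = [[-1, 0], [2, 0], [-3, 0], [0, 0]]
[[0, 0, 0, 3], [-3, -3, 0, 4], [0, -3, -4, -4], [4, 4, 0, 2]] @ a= [[0, 0], [-3, 0], [6, 0], [4, 0]]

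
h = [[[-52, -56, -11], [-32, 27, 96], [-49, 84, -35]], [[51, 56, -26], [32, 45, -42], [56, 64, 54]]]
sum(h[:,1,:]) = 126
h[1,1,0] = 32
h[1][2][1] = 64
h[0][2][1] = 84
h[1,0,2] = -26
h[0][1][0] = -32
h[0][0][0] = -52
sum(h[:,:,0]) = 6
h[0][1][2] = 96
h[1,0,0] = 51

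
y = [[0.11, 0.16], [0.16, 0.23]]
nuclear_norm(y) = 0.34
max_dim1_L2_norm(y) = 0.28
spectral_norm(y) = 0.34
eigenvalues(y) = [-0.0, 0.34]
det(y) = -0.00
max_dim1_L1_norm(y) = 0.39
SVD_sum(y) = [[0.11, 0.16], [0.16, 0.23]] + [[-0.0, 0.0],[0.0, -0.00]]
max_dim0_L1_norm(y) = 0.39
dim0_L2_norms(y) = [0.19, 0.28]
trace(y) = 0.34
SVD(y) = [[-0.57, -0.82], [-0.82, 0.57]] @ diag([0.34088007490635064, 0.0008800749063506147]) @ [[-0.57, -0.82], [0.82, -0.57]]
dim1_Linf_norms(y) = [0.16, 0.23]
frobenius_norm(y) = 0.34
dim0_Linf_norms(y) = [0.16, 0.23]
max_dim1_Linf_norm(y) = 0.23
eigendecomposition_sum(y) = [[-0.0, 0.00], [0.0, -0.00]] + [[0.11, 0.16], [0.16, 0.23]]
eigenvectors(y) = [[-0.82,-0.57],[0.57,-0.82]]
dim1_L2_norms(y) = [0.19, 0.28]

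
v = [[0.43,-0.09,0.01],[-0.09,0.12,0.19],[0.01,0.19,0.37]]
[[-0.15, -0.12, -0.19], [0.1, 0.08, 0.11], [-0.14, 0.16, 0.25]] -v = [[-0.58, -0.03, -0.2], [0.19, -0.04, -0.08], [-0.15, -0.03, -0.12]]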